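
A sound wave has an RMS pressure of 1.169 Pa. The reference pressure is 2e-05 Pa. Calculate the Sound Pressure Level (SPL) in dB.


Given values:
  p = 1.169 Pa
  p_ref = 2e-05 Pa
Formula: SPL = 20 * log10(p / p_ref)
Compute ratio: p / p_ref = 1.169 / 2e-05 = 58450
Compute log10: log10(58450) = 4.766785
Multiply: SPL = 20 * 4.766785 = 95.34

95.34 dB


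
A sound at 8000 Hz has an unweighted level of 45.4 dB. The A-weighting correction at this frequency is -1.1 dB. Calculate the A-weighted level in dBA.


Given values:
  SPL = 45.4 dB
  A-weighting at 8000 Hz = -1.1 dB
Formula: L_A = SPL + A_weight
L_A = 45.4 + (-1.1)
L_A = 44.3

44.3 dBA


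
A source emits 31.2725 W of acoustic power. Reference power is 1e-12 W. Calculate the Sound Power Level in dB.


Given values:
  W = 31.2725 W
  W_ref = 1e-12 W
Formula: SWL = 10 * log10(W / W_ref)
Compute ratio: W / W_ref = 31272500000000
Compute log10: log10(31272500000000) = 13.495163
Multiply: SWL = 10 * 13.495163 = 134.95

134.95 dB


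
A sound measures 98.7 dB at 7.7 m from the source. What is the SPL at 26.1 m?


Given values:
  SPL1 = 98.7 dB, r1 = 7.7 m, r2 = 26.1 m
Formula: SPL2 = SPL1 - 20 * log10(r2 / r1)
Compute ratio: r2 / r1 = 26.1 / 7.7 = 3.3896
Compute log10: log10(3.3896) = 0.530148
Compute drop: 20 * 0.530148 = 10.603
SPL2 = 98.7 - 10.603 = 88.1

88.1 dB


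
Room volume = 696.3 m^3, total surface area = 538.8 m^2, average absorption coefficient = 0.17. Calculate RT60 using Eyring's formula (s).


Given values:
  V = 696.3 m^3, S = 538.8 m^2, alpha = 0.17
Formula: RT60 = 0.161 * V / (-S * ln(1 - alpha))
Compute ln(1 - 0.17) = ln(0.83) = -0.18633
Denominator: -538.8 * -0.18633 = 100.3946
Numerator: 0.161 * 696.3 = 112.1043
RT60 = 112.1043 / 100.3946 = 1.117

1.117 s


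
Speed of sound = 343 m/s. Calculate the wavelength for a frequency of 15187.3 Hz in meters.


Given values:
  c = 343 m/s, f = 15187.3 Hz
Formula: lambda = c / f
lambda = 343 / 15187.3
lambda = 0.0226

0.0226 m


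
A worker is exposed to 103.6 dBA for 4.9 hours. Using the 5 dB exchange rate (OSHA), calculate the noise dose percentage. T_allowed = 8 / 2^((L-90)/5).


Given values:
  L = 103.6 dBA, T = 4.9 hours
Formula: T_allowed = 8 / 2^((L - 90) / 5)
Compute exponent: (103.6 - 90) / 5 = 2.72
Compute 2^(2.72) = 6.588728
T_allowed = 8 / 6.588728 = 1.214195 hours
Dose = (T / T_allowed) * 100
Dose = (4.9 / 1.214195) * 100 = 403.56

403.56 %


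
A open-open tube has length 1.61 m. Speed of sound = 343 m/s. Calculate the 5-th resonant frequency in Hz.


Given values:
  Tube type: open-open, L = 1.61 m, c = 343 m/s, n = 5
Formula: f_n = n * c / (2 * L)
Compute 2 * L = 2 * 1.61 = 3.22
f = 5 * 343 / 3.22
f = 532.61

532.61 Hz


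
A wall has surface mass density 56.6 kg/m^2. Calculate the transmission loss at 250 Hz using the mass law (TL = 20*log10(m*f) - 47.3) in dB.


Given values:
  m = 56.6 kg/m^2, f = 250 Hz
Formula: TL = 20 * log10(m * f) - 47.3
Compute m * f = 56.6 * 250 = 14150.0
Compute log10(14150.0) = 4.150756
Compute 20 * 4.150756 = 83.0151
TL = 83.0151 - 47.3 = 35.72

35.72 dB


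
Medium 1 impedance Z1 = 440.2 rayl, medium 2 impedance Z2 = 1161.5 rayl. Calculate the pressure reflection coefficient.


Given values:
  Z1 = 440.2 rayl, Z2 = 1161.5 rayl
Formula: R = (Z2 - Z1) / (Z2 + Z1)
Numerator: Z2 - Z1 = 1161.5 - 440.2 = 721.3
Denominator: Z2 + Z1 = 1161.5 + 440.2 = 1601.7
R = 721.3 / 1601.7 = 0.4503

0.4503


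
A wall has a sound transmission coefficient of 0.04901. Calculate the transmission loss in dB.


Given values:
  tau = 0.04901
Formula: TL = 10 * log10(1 / tau)
Compute 1 / tau = 1 / 0.04901 = 20.404
Compute log10(20.404) = 1.309715
TL = 10 * 1.309715 = 13.1

13.1 dB


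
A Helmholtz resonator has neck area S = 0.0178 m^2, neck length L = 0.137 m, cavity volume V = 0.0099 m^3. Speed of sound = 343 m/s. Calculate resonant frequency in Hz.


Given values:
  S = 0.0178 m^2, L = 0.137 m, V = 0.0099 m^3, c = 343 m/s
Formula: f = (c / (2*pi)) * sqrt(S / (V * L))
Compute V * L = 0.0099 * 0.137 = 0.0013563
Compute S / (V * L) = 0.0178 / 0.0013563 = 13.1239
Compute sqrt(13.1239) = 3.622692
Compute c / (2*pi) = 343 / 6.283185 = 54.590148
f = 54.590148 * 3.622692 = 197.76

197.76 Hz


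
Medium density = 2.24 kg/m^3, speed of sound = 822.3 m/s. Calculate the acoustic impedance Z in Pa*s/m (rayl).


Given values:
  rho = 2.24 kg/m^3
  c = 822.3 m/s
Formula: Z = rho * c
Z = 2.24 * 822.3
Z = 1841.95

1841.95 rayl


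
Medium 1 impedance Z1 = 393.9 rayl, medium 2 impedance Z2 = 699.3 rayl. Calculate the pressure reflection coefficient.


Given values:
  Z1 = 393.9 rayl, Z2 = 699.3 rayl
Formula: R = (Z2 - Z1) / (Z2 + Z1)
Numerator: Z2 - Z1 = 699.3 - 393.9 = 305.4
Denominator: Z2 + Z1 = 699.3 + 393.9 = 1093.2
R = 305.4 / 1093.2 = 0.2794

0.2794


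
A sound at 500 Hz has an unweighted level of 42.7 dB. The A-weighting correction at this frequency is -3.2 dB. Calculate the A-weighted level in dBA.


Given values:
  SPL = 42.7 dB
  A-weighting at 500 Hz = -3.2 dB
Formula: L_A = SPL + A_weight
L_A = 42.7 + (-3.2)
L_A = 39.5

39.5 dBA


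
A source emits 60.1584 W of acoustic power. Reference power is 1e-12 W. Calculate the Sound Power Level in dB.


Given values:
  W = 60.1584 W
  W_ref = 1e-12 W
Formula: SWL = 10 * log10(W / W_ref)
Compute ratio: W / W_ref = 60158400000000
Compute log10: log10(60158400000000) = 13.779296
Multiply: SWL = 10 * 13.779296 = 137.79

137.79 dB


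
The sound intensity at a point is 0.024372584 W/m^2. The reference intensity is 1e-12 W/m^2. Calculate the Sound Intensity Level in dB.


Given values:
  I = 0.024372584 W/m^2
  I_ref = 1e-12 W/m^2
Formula: SIL = 10 * log10(I / I_ref)
Compute ratio: I / I_ref = 24372584000
Compute log10: log10(24372584000) = 10.386902
Multiply: SIL = 10 * 10.386902 = 103.87

103.87 dB


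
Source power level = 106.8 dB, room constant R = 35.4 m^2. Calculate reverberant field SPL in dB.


Given values:
  Lw = 106.8 dB, R = 35.4 m^2
Formula: SPL = Lw + 10 * log10(4 / R)
Compute 4 / R = 4 / 35.4 = 0.112994
Compute 10 * log10(0.112994) = -9.4694
SPL = 106.8 + (-9.4694) = 97.33

97.33 dB


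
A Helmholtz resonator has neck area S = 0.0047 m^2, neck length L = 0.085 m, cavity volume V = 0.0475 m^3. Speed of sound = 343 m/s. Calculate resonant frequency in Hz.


Given values:
  S = 0.0047 m^2, L = 0.085 m, V = 0.0475 m^3, c = 343 m/s
Formula: f = (c / (2*pi)) * sqrt(S / (V * L))
Compute V * L = 0.0475 * 0.085 = 0.0040375
Compute S / (V * L) = 0.0047 / 0.0040375 = 1.1641
Compute sqrt(1.1641) = 1.078935
Compute c / (2*pi) = 343 / 6.283185 = 54.590148
f = 54.590148 * 1.078935 = 58.9

58.9 Hz


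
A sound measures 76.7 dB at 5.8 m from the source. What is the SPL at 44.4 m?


Given values:
  SPL1 = 76.7 dB, r1 = 5.8 m, r2 = 44.4 m
Formula: SPL2 = SPL1 - 20 * log10(r2 / r1)
Compute ratio: r2 / r1 = 44.4 / 5.8 = 7.6552
Compute log10: log10(7.6552) = 0.883957
Compute drop: 20 * 0.883957 = 17.6791
SPL2 = 76.7 - 17.6791 = 59.02

59.02 dB


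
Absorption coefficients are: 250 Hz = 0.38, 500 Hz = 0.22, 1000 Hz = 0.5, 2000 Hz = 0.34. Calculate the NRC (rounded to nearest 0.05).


Given values:
  a_250 = 0.38, a_500 = 0.22
  a_1000 = 0.5, a_2000 = 0.34
Formula: NRC = (a250 + a500 + a1000 + a2000) / 4
Sum = 0.38 + 0.22 + 0.5 + 0.34 = 1.44
NRC = 1.44 / 4 = 0.36
Rounded to nearest 0.05: 0.35

0.35


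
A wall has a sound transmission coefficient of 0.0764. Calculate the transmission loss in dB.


Given values:
  tau = 0.0764
Formula: TL = 10 * log10(1 / tau)
Compute 1 / tau = 1 / 0.0764 = 13.089
Compute log10(13.089) = 1.116906
TL = 10 * 1.116906 = 11.17

11.17 dB


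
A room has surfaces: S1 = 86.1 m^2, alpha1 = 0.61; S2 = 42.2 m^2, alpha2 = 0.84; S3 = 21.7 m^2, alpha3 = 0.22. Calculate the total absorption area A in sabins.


Given surfaces:
  Surface 1: 86.1 * 0.61 = 52.521
  Surface 2: 42.2 * 0.84 = 35.448
  Surface 3: 21.7 * 0.22 = 4.774
Formula: A = sum(Si * alpha_i)
A = 52.521 + 35.448 + 4.774
A = 92.74

92.74 sabins


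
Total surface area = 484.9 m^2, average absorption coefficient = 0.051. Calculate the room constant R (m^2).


Given values:
  S = 484.9 m^2, alpha = 0.051
Formula: R = S * alpha / (1 - alpha)
Numerator: 484.9 * 0.051 = 24.7299
Denominator: 1 - 0.051 = 0.949
R = 24.7299 / 0.949 = 26.06

26.06 m^2


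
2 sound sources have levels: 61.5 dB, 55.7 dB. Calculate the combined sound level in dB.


Formula: L_total = 10 * log10( sum(10^(Li/10)) )
  Source 1: 10^(61.5/10) = 1412537.5446
  Source 2: 10^(55.7/10) = 371535.2291
Sum of linear values = 1784072.7737
L_total = 10 * log10(1784072.7737) = 62.51

62.51 dB


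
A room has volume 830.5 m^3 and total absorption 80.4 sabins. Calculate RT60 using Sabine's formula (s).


Given values:
  V = 830.5 m^3
  A = 80.4 sabins
Formula: RT60 = 0.161 * V / A
Numerator: 0.161 * 830.5 = 133.7105
RT60 = 133.7105 / 80.4 = 1.663

1.663 s


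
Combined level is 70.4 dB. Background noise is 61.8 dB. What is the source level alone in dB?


Given values:
  L_total = 70.4 dB, L_bg = 61.8 dB
Formula: L_source = 10 * log10(10^(L_total/10) - 10^(L_bg/10))
Convert to linear:
  10^(70.4/10) = 10964781.9614
  10^(61.8/10) = 1513561.2484
Difference: 10964781.9614 - 1513561.2484 = 9451220.713
L_source = 10 * log10(9451220.713) = 69.75

69.75 dB


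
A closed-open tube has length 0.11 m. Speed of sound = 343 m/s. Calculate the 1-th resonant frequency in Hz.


Given values:
  Tube type: closed-open, L = 0.11 m, c = 343 m/s, n = 1
Formula: f_n = (2n - 1) * c / (4 * L)
Compute 2n - 1 = 2*1 - 1 = 1
Compute 4 * L = 4 * 0.11 = 0.44
f = 1 * 343 / 0.44
f = 779.55

779.55 Hz


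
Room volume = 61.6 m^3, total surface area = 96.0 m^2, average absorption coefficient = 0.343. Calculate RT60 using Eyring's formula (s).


Given values:
  V = 61.6 m^3, S = 96.0 m^2, alpha = 0.343
Formula: RT60 = 0.161 * V / (-S * ln(1 - alpha))
Compute ln(1 - 0.343) = ln(0.657) = -0.420071
Denominator: -96.0 * -0.420071 = 40.3268
Numerator: 0.161 * 61.6 = 9.9176
RT60 = 9.9176 / 40.3268 = 0.246

0.246 s


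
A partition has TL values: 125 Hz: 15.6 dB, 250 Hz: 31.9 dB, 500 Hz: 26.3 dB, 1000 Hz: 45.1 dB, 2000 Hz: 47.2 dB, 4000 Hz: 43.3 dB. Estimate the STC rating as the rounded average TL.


Given TL values at each frequency:
  125 Hz: 15.6 dB
  250 Hz: 31.9 dB
  500 Hz: 26.3 dB
  1000 Hz: 45.1 dB
  2000 Hz: 47.2 dB
  4000 Hz: 43.3 dB
Formula: STC ~ round(average of TL values)
Sum = 15.6 + 31.9 + 26.3 + 45.1 + 47.2 + 43.3 = 209.4
Average = 209.4 / 6 = 34.9
Rounded: 35

35


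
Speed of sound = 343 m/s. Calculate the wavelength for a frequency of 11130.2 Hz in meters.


Given values:
  c = 343 m/s, f = 11130.2 Hz
Formula: lambda = c / f
lambda = 343 / 11130.2
lambda = 0.0308

0.0308 m


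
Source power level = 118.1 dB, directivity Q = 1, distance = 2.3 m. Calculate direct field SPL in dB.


Given values:
  Lw = 118.1 dB, Q = 1, r = 2.3 m
Formula: SPL = Lw + 10 * log10(Q / (4 * pi * r^2))
Compute 4 * pi * r^2 = 4 * pi * 2.3^2 = 66.4761
Compute Q / denom = 1 / 66.4761 = 0.015043
Compute 10 * log10(0.015043) = -18.2267
SPL = 118.1 + (-18.2267) = 99.87

99.87 dB


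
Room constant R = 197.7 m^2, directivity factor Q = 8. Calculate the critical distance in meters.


Given values:
  R = 197.7 m^2, Q = 8
Formula: d_c = 0.141 * sqrt(Q * R)
Compute Q * R = 8 * 197.7 = 1581.6
Compute sqrt(1581.6) = 39.7693
d_c = 0.141 * 39.7693 = 5.607

5.607 m


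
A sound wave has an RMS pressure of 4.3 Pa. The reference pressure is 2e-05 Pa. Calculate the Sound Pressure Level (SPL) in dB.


Given values:
  p = 4.3 Pa
  p_ref = 2e-05 Pa
Formula: SPL = 20 * log10(p / p_ref)
Compute ratio: p / p_ref = 4.3 / 2e-05 = 215000
Compute log10: log10(215000) = 5.332438
Multiply: SPL = 20 * 5.332438 = 106.65

106.65 dB


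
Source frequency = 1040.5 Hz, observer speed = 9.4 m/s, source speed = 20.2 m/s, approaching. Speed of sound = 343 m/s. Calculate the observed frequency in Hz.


Given values:
  f_s = 1040.5 Hz, v_o = 9.4 m/s, v_s = 20.2 m/s
  Direction: approaching
Formula: f_o = f_s * (c + v_o) / (c - v_s)
Numerator: c + v_o = 343 + 9.4 = 352.4
Denominator: c - v_s = 343 - 20.2 = 322.8
f_o = 1040.5 * 352.4 / 322.8 = 1135.91

1135.91 Hz


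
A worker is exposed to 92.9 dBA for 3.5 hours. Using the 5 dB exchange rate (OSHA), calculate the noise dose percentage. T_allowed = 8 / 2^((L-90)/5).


Given values:
  L = 92.9 dBA, T = 3.5 hours
Formula: T_allowed = 8 / 2^((L - 90) / 5)
Compute exponent: (92.9 - 90) / 5 = 0.58
Compute 2^(0.58) = 1.494849
T_allowed = 8 / 1.494849 = 5.351711 hours
Dose = (T / T_allowed) * 100
Dose = (3.5 / 5.351711) * 100 = 65.4

65.4 %


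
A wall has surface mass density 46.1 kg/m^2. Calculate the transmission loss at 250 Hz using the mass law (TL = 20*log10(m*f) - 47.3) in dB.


Given values:
  m = 46.1 kg/m^2, f = 250 Hz
Formula: TL = 20 * log10(m * f) - 47.3
Compute m * f = 46.1 * 250 = 11525.0
Compute log10(11525.0) = 4.061641
Compute 20 * 4.061641 = 81.2328
TL = 81.2328 - 47.3 = 33.93

33.93 dB


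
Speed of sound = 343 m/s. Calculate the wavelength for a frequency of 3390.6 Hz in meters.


Given values:
  c = 343 m/s, f = 3390.6 Hz
Formula: lambda = c / f
lambda = 343 / 3390.6
lambda = 0.1012

0.1012 m


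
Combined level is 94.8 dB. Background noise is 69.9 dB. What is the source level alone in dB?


Given values:
  L_total = 94.8 dB, L_bg = 69.9 dB
Formula: L_source = 10 * log10(10^(L_total/10) - 10^(L_bg/10))
Convert to linear:
  10^(94.8/10) = 3019951720.402
  10^(69.9/10) = 9772372.2096
Difference: 3019951720.402 - 9772372.2096 = 3010179348.1924
L_source = 10 * log10(3010179348.1924) = 94.79

94.79 dB


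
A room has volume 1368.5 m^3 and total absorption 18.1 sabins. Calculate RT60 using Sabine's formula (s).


Given values:
  V = 1368.5 m^3
  A = 18.1 sabins
Formula: RT60 = 0.161 * V / A
Numerator: 0.161 * 1368.5 = 220.3285
RT60 = 220.3285 / 18.1 = 12.173

12.173 s


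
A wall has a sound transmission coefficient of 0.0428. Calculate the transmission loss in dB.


Given values:
  tau = 0.0428
Formula: TL = 10 * log10(1 / tau)
Compute 1 / tau = 1 / 0.0428 = 23.3645
Compute log10(23.3645) = 1.368556
TL = 10 * 1.368556 = 13.69

13.69 dB


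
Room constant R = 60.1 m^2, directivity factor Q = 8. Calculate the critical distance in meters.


Given values:
  R = 60.1 m^2, Q = 8
Formula: d_c = 0.141 * sqrt(Q * R)
Compute Q * R = 8 * 60.1 = 480.8
Compute sqrt(480.8) = 21.9272
d_c = 0.141 * 21.9272 = 3.092

3.092 m


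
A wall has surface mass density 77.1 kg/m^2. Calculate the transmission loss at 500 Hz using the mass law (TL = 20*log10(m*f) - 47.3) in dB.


Given values:
  m = 77.1 kg/m^2, f = 500 Hz
Formula: TL = 20 * log10(m * f) - 47.3
Compute m * f = 77.1 * 500 = 38550.0
Compute log10(38550.0) = 4.586024
Compute 20 * 4.586024 = 91.7205
TL = 91.7205 - 47.3 = 44.42

44.42 dB


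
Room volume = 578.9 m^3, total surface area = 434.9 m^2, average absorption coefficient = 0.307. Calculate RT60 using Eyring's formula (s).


Given values:
  V = 578.9 m^3, S = 434.9 m^2, alpha = 0.307
Formula: RT60 = 0.161 * V / (-S * ln(1 - alpha))
Compute ln(1 - 0.307) = ln(0.693) = -0.366725
Denominator: -434.9 * -0.366725 = 159.4887
Numerator: 0.161 * 578.9 = 93.2029
RT60 = 93.2029 / 159.4887 = 0.584

0.584 s


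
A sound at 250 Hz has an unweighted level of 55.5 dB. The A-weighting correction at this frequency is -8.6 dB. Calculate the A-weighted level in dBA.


Given values:
  SPL = 55.5 dB
  A-weighting at 250 Hz = -8.6 dB
Formula: L_A = SPL + A_weight
L_A = 55.5 + (-8.6)
L_A = 46.9

46.9 dBA


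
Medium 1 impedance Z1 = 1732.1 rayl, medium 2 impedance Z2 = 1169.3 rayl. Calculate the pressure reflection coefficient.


Given values:
  Z1 = 1732.1 rayl, Z2 = 1169.3 rayl
Formula: R = (Z2 - Z1) / (Z2 + Z1)
Numerator: Z2 - Z1 = 1169.3 - 1732.1 = -562.8
Denominator: Z2 + Z1 = 1169.3 + 1732.1 = 2901.4
R = -562.8 / 2901.4 = -0.194

-0.194


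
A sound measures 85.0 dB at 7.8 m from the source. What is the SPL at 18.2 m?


Given values:
  SPL1 = 85.0 dB, r1 = 7.8 m, r2 = 18.2 m
Formula: SPL2 = SPL1 - 20 * log10(r2 / r1)
Compute ratio: r2 / r1 = 18.2 / 7.8 = 2.3333
Compute log10: log10(2.3333) = 0.367971
Compute drop: 20 * 0.367971 = 7.3594
SPL2 = 85.0 - 7.3594 = 77.64

77.64 dB


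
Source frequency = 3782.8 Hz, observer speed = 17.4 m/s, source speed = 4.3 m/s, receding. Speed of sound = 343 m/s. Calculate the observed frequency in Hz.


Given values:
  f_s = 3782.8 Hz, v_o = 17.4 m/s, v_s = 4.3 m/s
  Direction: receding
Formula: f_o = f_s * (c - v_o) / (c + v_s)
Numerator: c - v_o = 343 - 17.4 = 325.6
Denominator: c + v_s = 343 + 4.3 = 347.3
f_o = 3782.8 * 325.6 / 347.3 = 3546.44

3546.44 Hz


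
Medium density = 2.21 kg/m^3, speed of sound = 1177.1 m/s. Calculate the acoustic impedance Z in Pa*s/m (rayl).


Given values:
  rho = 2.21 kg/m^3
  c = 1177.1 m/s
Formula: Z = rho * c
Z = 2.21 * 1177.1
Z = 2601.39

2601.39 rayl


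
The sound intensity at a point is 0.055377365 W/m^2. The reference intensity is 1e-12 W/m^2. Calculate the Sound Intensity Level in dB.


Given values:
  I = 0.055377365 W/m^2
  I_ref = 1e-12 W/m^2
Formula: SIL = 10 * log10(I / I_ref)
Compute ratio: I / I_ref = 55377365000
Compute log10: log10(55377365000) = 10.743332
Multiply: SIL = 10 * 10.743332 = 107.43

107.43 dB


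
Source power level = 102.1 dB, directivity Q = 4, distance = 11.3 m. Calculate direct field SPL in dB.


Given values:
  Lw = 102.1 dB, Q = 4, r = 11.3 m
Formula: SPL = Lw + 10 * log10(Q / (4 * pi * r^2))
Compute 4 * pi * r^2 = 4 * pi * 11.3^2 = 1604.5999
Compute Q / denom = 4 / 1604.5999 = 0.00249283
Compute 10 * log10(0.00249283) = -26.0331
SPL = 102.1 + (-26.0331) = 76.07

76.07 dB


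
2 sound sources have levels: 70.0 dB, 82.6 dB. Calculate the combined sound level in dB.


Formula: L_total = 10 * log10( sum(10^(Li/10)) )
  Source 1: 10^(70.0/10) = 10000000.0
  Source 2: 10^(82.6/10) = 181970085.861
Sum of linear values = 191970085.861
L_total = 10 * log10(191970085.861) = 82.83

82.83 dB


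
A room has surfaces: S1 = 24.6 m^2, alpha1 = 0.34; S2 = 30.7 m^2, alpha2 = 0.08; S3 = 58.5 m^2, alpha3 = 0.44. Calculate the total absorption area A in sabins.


Given surfaces:
  Surface 1: 24.6 * 0.34 = 8.364
  Surface 2: 30.7 * 0.08 = 2.456
  Surface 3: 58.5 * 0.44 = 25.74
Formula: A = sum(Si * alpha_i)
A = 8.364 + 2.456 + 25.74
A = 36.56

36.56 sabins


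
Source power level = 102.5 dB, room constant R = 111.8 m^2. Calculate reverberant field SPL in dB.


Given values:
  Lw = 102.5 dB, R = 111.8 m^2
Formula: SPL = Lw + 10 * log10(4 / R)
Compute 4 / R = 4 / 111.8 = 0.035778
Compute 10 * log10(0.035778) = -14.4638
SPL = 102.5 + (-14.4638) = 88.04

88.04 dB


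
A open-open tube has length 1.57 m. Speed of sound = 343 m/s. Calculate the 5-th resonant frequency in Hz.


Given values:
  Tube type: open-open, L = 1.57 m, c = 343 m/s, n = 5
Formula: f_n = n * c / (2 * L)
Compute 2 * L = 2 * 1.57 = 3.14
f = 5 * 343 / 3.14
f = 546.18

546.18 Hz


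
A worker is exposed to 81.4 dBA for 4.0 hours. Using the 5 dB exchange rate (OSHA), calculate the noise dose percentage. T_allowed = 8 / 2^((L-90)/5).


Given values:
  L = 81.4 dBA, T = 4.0 hours
Formula: T_allowed = 8 / 2^((L - 90) / 5)
Compute exponent: (81.4 - 90) / 5 = -1.72
Compute 2^(-1.72) = 0.303549
T_allowed = 8 / 0.303549 = 26.354888 hours
Dose = (T / T_allowed) * 100
Dose = (4.0 / 26.354888) * 100 = 15.18

15.18 %


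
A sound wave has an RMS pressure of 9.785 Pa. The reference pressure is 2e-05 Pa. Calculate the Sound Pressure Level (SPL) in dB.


Given values:
  p = 9.785 Pa
  p_ref = 2e-05 Pa
Formula: SPL = 20 * log10(p / p_ref)
Compute ratio: p / p_ref = 9.785 / 2e-05 = 489250
Compute log10: log10(489250) = 5.689531
Multiply: SPL = 20 * 5.689531 = 113.79

113.79 dB


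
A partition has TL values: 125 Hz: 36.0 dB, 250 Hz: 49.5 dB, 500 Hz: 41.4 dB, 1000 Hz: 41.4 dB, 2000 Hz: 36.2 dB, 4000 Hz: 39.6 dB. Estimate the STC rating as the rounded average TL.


Given TL values at each frequency:
  125 Hz: 36.0 dB
  250 Hz: 49.5 dB
  500 Hz: 41.4 dB
  1000 Hz: 41.4 dB
  2000 Hz: 36.2 dB
  4000 Hz: 39.6 dB
Formula: STC ~ round(average of TL values)
Sum = 36.0 + 49.5 + 41.4 + 41.4 + 36.2 + 39.6 = 244.1
Average = 244.1 / 6 = 40.68
Rounded: 41

41


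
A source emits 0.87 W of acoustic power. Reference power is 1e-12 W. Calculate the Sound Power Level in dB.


Given values:
  W = 0.87 W
  W_ref = 1e-12 W
Formula: SWL = 10 * log10(W / W_ref)
Compute ratio: W / W_ref = 870000000000
Compute log10: log10(870000000000) = 11.939519
Multiply: SWL = 10 * 11.939519 = 119.4

119.4 dB


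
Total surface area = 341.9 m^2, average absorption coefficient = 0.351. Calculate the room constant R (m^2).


Given values:
  S = 341.9 m^2, alpha = 0.351
Formula: R = S * alpha / (1 - alpha)
Numerator: 341.9 * 0.351 = 120.0069
Denominator: 1 - 0.351 = 0.649
R = 120.0069 / 0.649 = 184.91

184.91 m^2


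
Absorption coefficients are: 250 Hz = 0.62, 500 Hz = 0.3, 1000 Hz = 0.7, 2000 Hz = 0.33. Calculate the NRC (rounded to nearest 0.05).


Given values:
  a_250 = 0.62, a_500 = 0.3
  a_1000 = 0.7, a_2000 = 0.33
Formula: NRC = (a250 + a500 + a1000 + a2000) / 4
Sum = 0.62 + 0.3 + 0.7 + 0.33 = 1.95
NRC = 1.95 / 4 = 0.4875
Rounded to nearest 0.05: 0.5

0.5


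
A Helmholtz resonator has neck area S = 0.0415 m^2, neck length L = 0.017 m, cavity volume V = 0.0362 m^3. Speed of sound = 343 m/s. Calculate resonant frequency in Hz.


Given values:
  S = 0.0415 m^2, L = 0.017 m, V = 0.0362 m^3, c = 343 m/s
Formula: f = (c / (2*pi)) * sqrt(S / (V * L))
Compute V * L = 0.0362 * 0.017 = 0.0006154
Compute S / (V * L) = 0.0415 / 0.0006154 = 67.4358
Compute sqrt(67.4358) = 8.21193
Compute c / (2*pi) = 343 / 6.283185 = 54.590148
f = 54.590148 * 8.21193 = 448.29

448.29 Hz


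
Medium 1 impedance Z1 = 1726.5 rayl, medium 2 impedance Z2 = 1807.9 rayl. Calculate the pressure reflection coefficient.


Given values:
  Z1 = 1726.5 rayl, Z2 = 1807.9 rayl
Formula: R = (Z2 - Z1) / (Z2 + Z1)
Numerator: Z2 - Z1 = 1807.9 - 1726.5 = 81.4
Denominator: Z2 + Z1 = 1807.9 + 1726.5 = 3534.4
R = 81.4 / 3534.4 = 0.023

0.023


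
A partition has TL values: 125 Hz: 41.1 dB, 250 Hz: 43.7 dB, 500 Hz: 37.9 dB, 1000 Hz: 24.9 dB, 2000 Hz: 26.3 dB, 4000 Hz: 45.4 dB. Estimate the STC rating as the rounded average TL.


Given TL values at each frequency:
  125 Hz: 41.1 dB
  250 Hz: 43.7 dB
  500 Hz: 37.9 dB
  1000 Hz: 24.9 dB
  2000 Hz: 26.3 dB
  4000 Hz: 45.4 dB
Formula: STC ~ round(average of TL values)
Sum = 41.1 + 43.7 + 37.9 + 24.9 + 26.3 + 45.4 = 219.3
Average = 219.3 / 6 = 36.55
Rounded: 37

37


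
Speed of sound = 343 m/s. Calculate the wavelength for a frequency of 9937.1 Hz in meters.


Given values:
  c = 343 m/s, f = 9937.1 Hz
Formula: lambda = c / f
lambda = 343 / 9937.1
lambda = 0.0345

0.0345 m


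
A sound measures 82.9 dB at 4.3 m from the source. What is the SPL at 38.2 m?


Given values:
  SPL1 = 82.9 dB, r1 = 4.3 m, r2 = 38.2 m
Formula: SPL2 = SPL1 - 20 * log10(r2 / r1)
Compute ratio: r2 / r1 = 38.2 / 4.3 = 8.8837
Compute log10: log10(8.8837) = 0.948594
Compute drop: 20 * 0.948594 = 18.9719
SPL2 = 82.9 - 18.9719 = 63.93

63.93 dB


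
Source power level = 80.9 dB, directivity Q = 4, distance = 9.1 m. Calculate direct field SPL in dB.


Given values:
  Lw = 80.9 dB, Q = 4, r = 9.1 m
Formula: SPL = Lw + 10 * log10(Q / (4 * pi * r^2))
Compute 4 * pi * r^2 = 4 * pi * 9.1^2 = 1040.6212
Compute Q / denom = 4 / 1040.6212 = 0.00384386
Compute 10 * log10(0.00384386) = -24.1523
SPL = 80.9 + (-24.1523) = 56.75

56.75 dB


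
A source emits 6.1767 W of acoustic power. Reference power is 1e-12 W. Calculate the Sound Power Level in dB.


Given values:
  W = 6.1767 W
  W_ref = 1e-12 W
Formula: SWL = 10 * log10(W / W_ref)
Compute ratio: W / W_ref = 6176700000000
Compute log10: log10(6176700000000) = 12.790757
Multiply: SWL = 10 * 12.790757 = 127.91

127.91 dB


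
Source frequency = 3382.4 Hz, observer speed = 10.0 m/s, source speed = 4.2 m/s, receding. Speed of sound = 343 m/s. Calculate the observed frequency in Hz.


Given values:
  f_s = 3382.4 Hz, v_o = 10.0 m/s, v_s = 4.2 m/s
  Direction: receding
Formula: f_o = f_s * (c - v_o) / (c + v_s)
Numerator: c - v_o = 343 - 10.0 = 333.0
Denominator: c + v_s = 343 + 4.2 = 347.2
f_o = 3382.4 * 333.0 / 347.2 = 3244.06

3244.06 Hz


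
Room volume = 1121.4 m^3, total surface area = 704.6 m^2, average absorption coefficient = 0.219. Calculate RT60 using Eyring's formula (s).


Given values:
  V = 1121.4 m^3, S = 704.6 m^2, alpha = 0.219
Formula: RT60 = 0.161 * V / (-S * ln(1 - alpha))
Compute ln(1 - 0.219) = ln(0.781) = -0.24718
Denominator: -704.6 * -0.24718 = 174.163
Numerator: 0.161 * 1121.4 = 180.5454
RT60 = 180.5454 / 174.163 = 1.037

1.037 s


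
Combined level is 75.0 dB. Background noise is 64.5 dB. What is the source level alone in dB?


Given values:
  L_total = 75.0 dB, L_bg = 64.5 dB
Formula: L_source = 10 * log10(10^(L_total/10) - 10^(L_bg/10))
Convert to linear:
  10^(75.0/10) = 31622776.6017
  10^(64.5/10) = 2818382.9313
Difference: 31622776.6017 - 2818382.9313 = 28804393.6704
L_source = 10 * log10(28804393.6704) = 74.59

74.59 dB


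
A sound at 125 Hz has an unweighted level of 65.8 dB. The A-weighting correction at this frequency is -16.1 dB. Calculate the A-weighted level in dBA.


Given values:
  SPL = 65.8 dB
  A-weighting at 125 Hz = -16.1 dB
Formula: L_A = SPL + A_weight
L_A = 65.8 + (-16.1)
L_A = 49.7

49.7 dBA


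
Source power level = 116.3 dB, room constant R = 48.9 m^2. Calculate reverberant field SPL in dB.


Given values:
  Lw = 116.3 dB, R = 48.9 m^2
Formula: SPL = Lw + 10 * log10(4 / R)
Compute 4 / R = 4 / 48.9 = 0.0818
Compute 10 * log10(0.0818) = -10.8725
SPL = 116.3 + (-10.8725) = 105.43

105.43 dB


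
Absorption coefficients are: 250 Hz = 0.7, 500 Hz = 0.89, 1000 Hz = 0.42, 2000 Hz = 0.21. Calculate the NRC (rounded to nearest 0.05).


Given values:
  a_250 = 0.7, a_500 = 0.89
  a_1000 = 0.42, a_2000 = 0.21
Formula: NRC = (a250 + a500 + a1000 + a2000) / 4
Sum = 0.7 + 0.89 + 0.42 + 0.21 = 2.22
NRC = 2.22 / 4 = 0.555
Rounded to nearest 0.05: 0.55

0.55


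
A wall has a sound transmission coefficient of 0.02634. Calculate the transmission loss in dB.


Given values:
  tau = 0.02634
Formula: TL = 10 * log10(1 / tau)
Compute 1 / tau = 1 / 0.02634 = 37.9651
Compute log10(37.9651) = 1.579385
TL = 10 * 1.579385 = 15.79

15.79 dB


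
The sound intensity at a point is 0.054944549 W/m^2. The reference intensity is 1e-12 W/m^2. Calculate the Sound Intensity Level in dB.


Given values:
  I = 0.054944549 W/m^2
  I_ref = 1e-12 W/m^2
Formula: SIL = 10 * log10(I / I_ref)
Compute ratio: I / I_ref = 54944549000
Compute log10: log10(54944549000) = 10.739925
Multiply: SIL = 10 * 10.739925 = 107.4

107.4 dB


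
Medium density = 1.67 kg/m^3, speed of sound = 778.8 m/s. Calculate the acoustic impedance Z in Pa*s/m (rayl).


Given values:
  rho = 1.67 kg/m^3
  c = 778.8 m/s
Formula: Z = rho * c
Z = 1.67 * 778.8
Z = 1300.6

1300.6 rayl


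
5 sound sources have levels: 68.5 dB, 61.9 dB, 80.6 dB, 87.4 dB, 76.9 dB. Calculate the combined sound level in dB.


Formula: L_total = 10 * log10( sum(10^(Li/10)) )
  Source 1: 10^(68.5/10) = 7079457.8438
  Source 2: 10^(61.9/10) = 1548816.6189
  Source 3: 10^(80.6/10) = 114815362.1497
  Source 4: 10^(87.4/10) = 549540873.8576
  Source 5: 10^(76.9/10) = 48977881.9368
Sum of linear values = 721962392.4068
L_total = 10 * log10(721962392.4068) = 88.59

88.59 dB


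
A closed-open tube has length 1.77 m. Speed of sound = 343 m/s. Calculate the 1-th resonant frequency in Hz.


Given values:
  Tube type: closed-open, L = 1.77 m, c = 343 m/s, n = 1
Formula: f_n = (2n - 1) * c / (4 * L)
Compute 2n - 1 = 2*1 - 1 = 1
Compute 4 * L = 4 * 1.77 = 7.08
f = 1 * 343 / 7.08
f = 48.45

48.45 Hz


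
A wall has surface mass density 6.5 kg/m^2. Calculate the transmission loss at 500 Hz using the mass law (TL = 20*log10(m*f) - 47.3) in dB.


Given values:
  m = 6.5 kg/m^2, f = 500 Hz
Formula: TL = 20 * log10(m * f) - 47.3
Compute m * f = 6.5 * 500 = 3250.0
Compute log10(3250.0) = 3.511883
Compute 20 * 3.511883 = 70.2377
TL = 70.2377 - 47.3 = 22.94

22.94 dB


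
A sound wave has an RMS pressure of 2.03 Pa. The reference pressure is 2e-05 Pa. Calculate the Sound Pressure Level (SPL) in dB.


Given values:
  p = 2.03 Pa
  p_ref = 2e-05 Pa
Formula: SPL = 20 * log10(p / p_ref)
Compute ratio: p / p_ref = 2.03 / 2e-05 = 101500
Compute log10: log10(101500) = 5.006466
Multiply: SPL = 20 * 5.006466 = 100.13

100.13 dB


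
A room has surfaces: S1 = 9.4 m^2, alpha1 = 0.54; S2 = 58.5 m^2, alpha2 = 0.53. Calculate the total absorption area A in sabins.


Given surfaces:
  Surface 1: 9.4 * 0.54 = 5.076
  Surface 2: 58.5 * 0.53 = 31.005
Formula: A = sum(Si * alpha_i)
A = 5.076 + 31.005
A = 36.08

36.08 sabins


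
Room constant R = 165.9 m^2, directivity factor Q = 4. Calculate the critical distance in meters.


Given values:
  R = 165.9 m^2, Q = 4
Formula: d_c = 0.141 * sqrt(Q * R)
Compute Q * R = 4 * 165.9 = 663.6
Compute sqrt(663.6) = 25.7604
d_c = 0.141 * 25.7604 = 3.632

3.632 m


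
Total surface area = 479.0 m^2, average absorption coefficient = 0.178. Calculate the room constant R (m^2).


Given values:
  S = 479.0 m^2, alpha = 0.178
Formula: R = S * alpha / (1 - alpha)
Numerator: 479.0 * 0.178 = 85.262
Denominator: 1 - 0.178 = 0.822
R = 85.262 / 0.822 = 103.73

103.73 m^2


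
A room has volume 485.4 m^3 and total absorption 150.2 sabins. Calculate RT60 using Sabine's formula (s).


Given values:
  V = 485.4 m^3
  A = 150.2 sabins
Formula: RT60 = 0.161 * V / A
Numerator: 0.161 * 485.4 = 78.1494
RT60 = 78.1494 / 150.2 = 0.52

0.52 s


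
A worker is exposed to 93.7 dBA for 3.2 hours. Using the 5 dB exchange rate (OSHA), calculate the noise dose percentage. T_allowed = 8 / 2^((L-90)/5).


Given values:
  L = 93.7 dBA, T = 3.2 hours
Formula: T_allowed = 8 / 2^((L - 90) / 5)
Compute exponent: (93.7 - 90) / 5 = 0.74
Compute 2^(0.74) = 1.670176
T_allowed = 8 / 1.670176 = 4.789914 hours
Dose = (T / T_allowed) * 100
Dose = (3.2 / 4.789914) * 100 = 66.81

66.81 %


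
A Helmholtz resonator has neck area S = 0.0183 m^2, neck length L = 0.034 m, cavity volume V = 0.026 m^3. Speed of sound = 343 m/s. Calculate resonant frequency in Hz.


Given values:
  S = 0.0183 m^2, L = 0.034 m, V = 0.026 m^3, c = 343 m/s
Formula: f = (c / (2*pi)) * sqrt(S / (V * L))
Compute V * L = 0.026 * 0.034 = 0.000884
Compute S / (V * L) = 0.0183 / 0.000884 = 20.7014
Compute sqrt(20.7014) = 4.549879
Compute c / (2*pi) = 343 / 6.283185 = 54.590148
f = 54.590148 * 4.549879 = 248.38

248.38 Hz


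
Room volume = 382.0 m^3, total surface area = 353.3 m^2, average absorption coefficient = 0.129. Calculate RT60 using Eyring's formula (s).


Given values:
  V = 382.0 m^3, S = 353.3 m^2, alpha = 0.129
Formula: RT60 = 0.161 * V / (-S * ln(1 - alpha))
Compute ln(1 - 0.129) = ln(0.871) = -0.138113
Denominator: -353.3 * -0.138113 = 48.7953
Numerator: 0.161 * 382.0 = 61.502
RT60 = 61.502 / 48.7953 = 1.26

1.26 s


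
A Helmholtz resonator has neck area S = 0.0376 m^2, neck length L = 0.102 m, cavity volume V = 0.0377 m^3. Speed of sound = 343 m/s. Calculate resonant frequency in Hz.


Given values:
  S = 0.0376 m^2, L = 0.102 m, V = 0.0377 m^3, c = 343 m/s
Formula: f = (c / (2*pi)) * sqrt(S / (V * L))
Compute V * L = 0.0377 * 0.102 = 0.0038454
Compute S / (V * L) = 0.0376 / 0.0038454 = 9.7779
Compute sqrt(9.7779) = 3.126963
Compute c / (2*pi) = 343 / 6.283185 = 54.590148
f = 54.590148 * 3.126963 = 170.7

170.7 Hz


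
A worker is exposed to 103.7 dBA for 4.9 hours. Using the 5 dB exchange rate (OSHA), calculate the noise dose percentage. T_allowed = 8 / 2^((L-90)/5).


Given values:
  L = 103.7 dBA, T = 4.9 hours
Formula: T_allowed = 8 / 2^((L - 90) / 5)
Compute exponent: (103.7 - 90) / 5 = 2.74
Compute 2^(2.74) = 6.680703
T_allowed = 8 / 6.680703 = 1.197479 hours
Dose = (T / T_allowed) * 100
Dose = (4.9 / 1.197479) * 100 = 409.19

409.19 %


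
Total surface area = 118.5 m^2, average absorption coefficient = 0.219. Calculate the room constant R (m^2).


Given values:
  S = 118.5 m^2, alpha = 0.219
Formula: R = S * alpha / (1 - alpha)
Numerator: 118.5 * 0.219 = 25.9515
Denominator: 1 - 0.219 = 0.781
R = 25.9515 / 0.781 = 33.23

33.23 m^2


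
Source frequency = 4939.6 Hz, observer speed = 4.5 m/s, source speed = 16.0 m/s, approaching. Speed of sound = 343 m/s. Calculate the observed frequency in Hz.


Given values:
  f_s = 4939.6 Hz, v_o = 4.5 m/s, v_s = 16.0 m/s
  Direction: approaching
Formula: f_o = f_s * (c + v_o) / (c - v_s)
Numerator: c + v_o = 343 + 4.5 = 347.5
Denominator: c - v_s = 343 - 16.0 = 327.0
f_o = 4939.6 * 347.5 / 327.0 = 5249.27

5249.27 Hz


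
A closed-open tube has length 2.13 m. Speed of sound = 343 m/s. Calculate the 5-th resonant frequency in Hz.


Given values:
  Tube type: closed-open, L = 2.13 m, c = 343 m/s, n = 5
Formula: f_n = (2n - 1) * c / (4 * L)
Compute 2n - 1 = 2*5 - 1 = 9
Compute 4 * L = 4 * 2.13 = 8.52
f = 9 * 343 / 8.52
f = 362.32

362.32 Hz


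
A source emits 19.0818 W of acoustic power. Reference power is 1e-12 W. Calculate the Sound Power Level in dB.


Given values:
  W = 19.0818 W
  W_ref = 1e-12 W
Formula: SWL = 10 * log10(W / W_ref)
Compute ratio: W / W_ref = 19081800000000
Compute log10: log10(19081800000000) = 13.280619
Multiply: SWL = 10 * 13.280619 = 132.81

132.81 dB


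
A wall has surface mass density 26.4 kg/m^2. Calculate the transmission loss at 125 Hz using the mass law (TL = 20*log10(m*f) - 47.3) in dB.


Given values:
  m = 26.4 kg/m^2, f = 125 Hz
Formula: TL = 20 * log10(m * f) - 47.3
Compute m * f = 26.4 * 125 = 3300.0
Compute log10(3300.0) = 3.518514
Compute 20 * 3.518514 = 70.3703
TL = 70.3703 - 47.3 = 23.07

23.07 dB


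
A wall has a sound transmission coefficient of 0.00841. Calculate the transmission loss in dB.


Given values:
  tau = 0.00841
Formula: TL = 10 * log10(1 / tau)
Compute 1 / tau = 1 / 0.00841 = 118.9061
Compute log10(118.9061) = 2.075204
TL = 10 * 2.075204 = 20.75

20.75 dB


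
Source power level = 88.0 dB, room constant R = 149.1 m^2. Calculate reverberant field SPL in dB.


Given values:
  Lw = 88.0 dB, R = 149.1 m^2
Formula: SPL = Lw + 10 * log10(4 / R)
Compute 4 / R = 4 / 149.1 = 0.026828
Compute 10 * log10(0.026828) = -15.7141
SPL = 88.0 + (-15.7141) = 72.29

72.29 dB


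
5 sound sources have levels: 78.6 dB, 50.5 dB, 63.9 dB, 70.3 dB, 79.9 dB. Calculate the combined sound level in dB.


Formula: L_total = 10 * log10( sum(10^(Li/10)) )
  Source 1: 10^(78.6/10) = 72443596.0075
  Source 2: 10^(50.5/10) = 112201.8454
  Source 3: 10^(63.9/10) = 2454708.9157
  Source 4: 10^(70.3/10) = 10715193.0524
  Source 5: 10^(79.9/10) = 97723722.0956
Sum of linear values = 183449421.9166
L_total = 10 * log10(183449421.9166) = 82.64

82.64 dB


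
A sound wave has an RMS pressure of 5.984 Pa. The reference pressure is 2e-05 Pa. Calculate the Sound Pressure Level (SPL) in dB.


Given values:
  p = 5.984 Pa
  p_ref = 2e-05 Pa
Formula: SPL = 20 * log10(p / p_ref)
Compute ratio: p / p_ref = 5.984 / 2e-05 = 299200
Compute log10: log10(299200) = 5.475962
Multiply: SPL = 20 * 5.475962 = 109.52

109.52 dB


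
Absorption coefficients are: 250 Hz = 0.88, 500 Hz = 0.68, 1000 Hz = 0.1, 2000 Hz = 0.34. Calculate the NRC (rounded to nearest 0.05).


Given values:
  a_250 = 0.88, a_500 = 0.68
  a_1000 = 0.1, a_2000 = 0.34
Formula: NRC = (a250 + a500 + a1000 + a2000) / 4
Sum = 0.88 + 0.68 + 0.1 + 0.34 = 2.0
NRC = 2.0 / 4 = 0.5
Rounded to nearest 0.05: 0.5

0.5


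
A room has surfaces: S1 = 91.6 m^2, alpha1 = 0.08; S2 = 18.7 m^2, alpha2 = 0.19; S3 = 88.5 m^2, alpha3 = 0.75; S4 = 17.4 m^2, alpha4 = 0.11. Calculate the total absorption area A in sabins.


Given surfaces:
  Surface 1: 91.6 * 0.08 = 7.328
  Surface 2: 18.7 * 0.19 = 3.553
  Surface 3: 88.5 * 0.75 = 66.375
  Surface 4: 17.4 * 0.11 = 1.914
Formula: A = sum(Si * alpha_i)
A = 7.328 + 3.553 + 66.375 + 1.914
A = 79.17

79.17 sabins


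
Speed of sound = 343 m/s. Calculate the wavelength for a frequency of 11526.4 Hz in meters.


Given values:
  c = 343 m/s, f = 11526.4 Hz
Formula: lambda = c / f
lambda = 343 / 11526.4
lambda = 0.0298

0.0298 m


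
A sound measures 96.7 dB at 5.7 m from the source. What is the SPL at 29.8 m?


Given values:
  SPL1 = 96.7 dB, r1 = 5.7 m, r2 = 29.8 m
Formula: SPL2 = SPL1 - 20 * log10(r2 / r1)
Compute ratio: r2 / r1 = 29.8 / 5.7 = 5.2281
Compute log10: log10(5.2281) = 0.718344
Compute drop: 20 * 0.718344 = 14.3669
SPL2 = 96.7 - 14.3669 = 82.33

82.33 dB


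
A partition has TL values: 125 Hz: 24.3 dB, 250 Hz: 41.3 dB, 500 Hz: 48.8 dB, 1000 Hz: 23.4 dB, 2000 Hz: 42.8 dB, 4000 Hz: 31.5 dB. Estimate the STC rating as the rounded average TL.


Given TL values at each frequency:
  125 Hz: 24.3 dB
  250 Hz: 41.3 dB
  500 Hz: 48.8 dB
  1000 Hz: 23.4 dB
  2000 Hz: 42.8 dB
  4000 Hz: 31.5 dB
Formula: STC ~ round(average of TL values)
Sum = 24.3 + 41.3 + 48.8 + 23.4 + 42.8 + 31.5 = 212.1
Average = 212.1 / 6 = 35.35
Rounded: 35

35


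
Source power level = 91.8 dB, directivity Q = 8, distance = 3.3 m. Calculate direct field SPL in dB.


Given values:
  Lw = 91.8 dB, Q = 8, r = 3.3 m
Formula: SPL = Lw + 10 * log10(Q / (4 * pi * r^2))
Compute 4 * pi * r^2 = 4 * pi * 3.3^2 = 136.8478
Compute Q / denom = 8 / 136.8478 = 0.05845911
Compute 10 * log10(0.05845911) = -12.3315
SPL = 91.8 + (-12.3315) = 79.47

79.47 dB


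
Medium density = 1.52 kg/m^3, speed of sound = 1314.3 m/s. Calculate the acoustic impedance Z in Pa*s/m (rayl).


Given values:
  rho = 1.52 kg/m^3
  c = 1314.3 m/s
Formula: Z = rho * c
Z = 1.52 * 1314.3
Z = 1997.74

1997.74 rayl


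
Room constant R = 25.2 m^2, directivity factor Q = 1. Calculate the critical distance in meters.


Given values:
  R = 25.2 m^2, Q = 1
Formula: d_c = 0.141 * sqrt(Q * R)
Compute Q * R = 1 * 25.2 = 25.2
Compute sqrt(25.2) = 5.02
d_c = 0.141 * 5.02 = 0.708

0.708 m


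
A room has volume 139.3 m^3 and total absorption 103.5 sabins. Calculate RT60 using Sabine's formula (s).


Given values:
  V = 139.3 m^3
  A = 103.5 sabins
Formula: RT60 = 0.161 * V / A
Numerator: 0.161 * 139.3 = 22.4273
RT60 = 22.4273 / 103.5 = 0.217

0.217 s


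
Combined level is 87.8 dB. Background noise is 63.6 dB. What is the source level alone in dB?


Given values:
  L_total = 87.8 dB, L_bg = 63.6 dB
Formula: L_source = 10 * log10(10^(L_total/10) - 10^(L_bg/10))
Convert to linear:
  10^(87.8/10) = 602559586.0744
  10^(63.6/10) = 2290867.6528
Difference: 602559586.0744 - 2290867.6528 = 600268718.4216
L_source = 10 * log10(600268718.4216) = 87.78

87.78 dB


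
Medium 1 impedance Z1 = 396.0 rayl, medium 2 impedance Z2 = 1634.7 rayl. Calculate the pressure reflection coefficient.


Given values:
  Z1 = 396.0 rayl, Z2 = 1634.7 rayl
Formula: R = (Z2 - Z1) / (Z2 + Z1)
Numerator: Z2 - Z1 = 1634.7 - 396.0 = 1238.7
Denominator: Z2 + Z1 = 1634.7 + 396.0 = 2030.7
R = 1238.7 / 2030.7 = 0.61

0.61


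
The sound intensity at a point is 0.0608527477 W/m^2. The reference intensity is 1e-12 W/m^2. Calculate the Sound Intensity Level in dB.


Given values:
  I = 0.0608527477 W/m^2
  I_ref = 1e-12 W/m^2
Formula: SIL = 10 * log10(I / I_ref)
Compute ratio: I / I_ref = 60852747700
Compute log10: log10(60852747700) = 10.78428
Multiply: SIL = 10 * 10.78428 = 107.84

107.84 dB


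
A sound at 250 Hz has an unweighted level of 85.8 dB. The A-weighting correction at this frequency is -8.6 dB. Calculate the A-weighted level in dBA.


Given values:
  SPL = 85.8 dB
  A-weighting at 250 Hz = -8.6 dB
Formula: L_A = SPL + A_weight
L_A = 85.8 + (-8.6)
L_A = 77.2

77.2 dBA


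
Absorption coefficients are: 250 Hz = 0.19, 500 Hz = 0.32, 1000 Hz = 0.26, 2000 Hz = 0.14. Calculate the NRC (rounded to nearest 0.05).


Given values:
  a_250 = 0.19, a_500 = 0.32
  a_1000 = 0.26, a_2000 = 0.14
Formula: NRC = (a250 + a500 + a1000 + a2000) / 4
Sum = 0.19 + 0.32 + 0.26 + 0.14 = 0.91
NRC = 0.91 / 4 = 0.2275
Rounded to nearest 0.05: 0.25

0.25
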